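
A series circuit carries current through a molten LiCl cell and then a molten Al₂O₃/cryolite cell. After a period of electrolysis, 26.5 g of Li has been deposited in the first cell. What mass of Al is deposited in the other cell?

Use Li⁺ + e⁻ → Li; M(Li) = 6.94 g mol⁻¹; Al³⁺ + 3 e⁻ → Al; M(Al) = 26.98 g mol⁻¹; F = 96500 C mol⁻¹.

34.3 g

n(Li) = 26.5 / 6.94 = 3.818 mol.
Since Li⁺ + e⁻ → Li, n(e⁻) passed = 1 × 3.818 = 3.818 mol.
Cells in series carry the same charge, so the same 3.818 mol of electrons passes through cell 2.
Al³⁺ + 3 e⁻ → Al, so n(Al) = 3.818 / 3 = 1.273 mol.
m(Al) = 1.273 × 26.98 = 34.3 g.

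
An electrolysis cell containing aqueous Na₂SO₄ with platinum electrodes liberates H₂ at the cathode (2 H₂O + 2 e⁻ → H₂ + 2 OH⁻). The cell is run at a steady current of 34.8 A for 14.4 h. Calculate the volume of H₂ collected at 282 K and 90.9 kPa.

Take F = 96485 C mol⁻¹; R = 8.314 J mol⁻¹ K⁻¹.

241 L

Q = I·t = 34.80 A × 51840 s = 1804000 C.
n(e⁻) = Q/F = 1804000 / 96485 = 18.70 mol.
2 electrons are transferred per H₂ molecule, so n(H₂) = 18.70 / 2 = 9.349 mol.
V = nRT/P = (9.349 × 8.314 × 282) / (90.9 × 10³ Pa) = 0.241 m³ = 241 L.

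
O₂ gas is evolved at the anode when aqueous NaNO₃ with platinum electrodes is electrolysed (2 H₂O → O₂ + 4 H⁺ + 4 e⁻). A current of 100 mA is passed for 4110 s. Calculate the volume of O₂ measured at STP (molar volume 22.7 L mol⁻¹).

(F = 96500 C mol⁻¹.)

0.0242 L

Q = I·t = 0.1000 A × 4110.0 s = 411.0 C.
n(e⁻) = Q/F = 411.0 / 96500 = 0.004259 mol.
4 electrons are transferred per O₂ molecule, so n(O₂) = 0.004259 / 4 = 0.001065 mol.
V = n × V_m = 0.001065 × 22.7 = 0.0242 L.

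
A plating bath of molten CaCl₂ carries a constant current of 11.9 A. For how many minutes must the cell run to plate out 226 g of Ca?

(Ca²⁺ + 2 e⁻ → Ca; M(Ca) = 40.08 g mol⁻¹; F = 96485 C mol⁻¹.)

n(Ca) = m/M = 226 / 40.08 = 5.639 mol.
Each Ca atom requires 2 electrons, so n(e⁻) = 2 × 5.639 = 11.28 mol.
Q = n(e⁻)·F = 11.28 × 96485 = 1088000 C.
t = Q/I = 1088000 / 11.90 A = 91440 s = 1520 min.

1520 min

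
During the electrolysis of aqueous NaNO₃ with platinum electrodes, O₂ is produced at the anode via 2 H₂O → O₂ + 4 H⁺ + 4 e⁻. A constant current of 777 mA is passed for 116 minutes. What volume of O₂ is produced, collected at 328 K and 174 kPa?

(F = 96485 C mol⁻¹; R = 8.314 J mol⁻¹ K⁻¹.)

0.220 L

Q = I·t = 0.7770 A × 6960.0 s = 5408 C.
n(e⁻) = Q/F = 5408 / 96485 = 0.05605 mol.
4 electrons are transferred per O₂ molecule, so n(O₂) = 0.05605 / 4 = 0.01401 mol.
V = nRT/P = (0.01401 × 8.314 × 328) / (174 × 10³ Pa) = 2.20 × 10⁻⁴ m³ = 0.220 L.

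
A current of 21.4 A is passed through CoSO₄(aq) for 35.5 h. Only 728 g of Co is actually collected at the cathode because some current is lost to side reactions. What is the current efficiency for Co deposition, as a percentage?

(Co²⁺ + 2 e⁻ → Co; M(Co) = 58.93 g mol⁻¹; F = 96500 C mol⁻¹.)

87.2 %

Q = I·t = 21.40 × 127800 = 2735000 C; n(e⁻) = 2735000/96500 = 28.34 mol.
Theoretical n(Co) = n(e⁻)/2 = 14.17 mol, i.e. m_theo = 14.17 × 58.93 = 835.1 g.
Efficiency = m_actual / m_theo = 728 / 835.1 = 87.2 %.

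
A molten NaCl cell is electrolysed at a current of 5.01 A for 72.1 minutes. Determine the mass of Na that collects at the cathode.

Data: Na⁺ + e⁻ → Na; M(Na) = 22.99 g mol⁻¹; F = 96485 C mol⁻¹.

5.16 g

Q = I·t = 5.010 A × 4326.0 s = 21670 C.
n(e⁻) = Q/F = 21670 / 96485 = 0.2246 mol.
Na⁺ + e⁻ → Na, so n(Na) = n(e⁻)/1 = 0.2246 mol.
m = n·M = 0.2246 × 22.99 = 5.16 g.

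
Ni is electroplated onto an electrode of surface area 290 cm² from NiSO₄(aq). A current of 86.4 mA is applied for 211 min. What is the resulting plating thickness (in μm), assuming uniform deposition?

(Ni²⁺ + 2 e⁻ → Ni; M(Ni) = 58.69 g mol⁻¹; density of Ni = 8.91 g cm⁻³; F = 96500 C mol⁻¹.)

Q = I·t = 0.08640 × 12660 = 1094 C; n(e⁻) = 0.01133 mol.
n(Ni) = n(e⁻)/2 = 0.005667 mol, so m = 0.005667 × 58.69 = 0.3326 g.
Volume = m/ρ = 0.3326 / 8.91 = 0.03733 cm³.
Thickness = V/A = 0.03733 / 290 = 1.29 × 10⁻⁴ cm = 1.29 μm.

1.29 μm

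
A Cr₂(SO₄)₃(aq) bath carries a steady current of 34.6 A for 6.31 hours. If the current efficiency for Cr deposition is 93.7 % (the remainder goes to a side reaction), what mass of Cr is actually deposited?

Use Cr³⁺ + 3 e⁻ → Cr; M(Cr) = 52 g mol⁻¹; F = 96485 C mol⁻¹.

Q = I·t = 34.60 × 22716 = 786000 C.
n(e⁻) = 786000/96485 = 8.146 mol; theoretically n(Cr) = 8.146/3 = 2.715 mol, m_theo = 141.2 g.
At 93.7 % efficiency, m_actual = 0.937 × 141.2 = 132 g.

132 g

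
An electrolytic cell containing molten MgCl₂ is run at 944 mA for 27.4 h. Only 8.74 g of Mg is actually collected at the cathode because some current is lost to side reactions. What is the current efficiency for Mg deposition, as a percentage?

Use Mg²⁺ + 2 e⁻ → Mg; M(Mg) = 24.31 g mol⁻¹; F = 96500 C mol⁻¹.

Q = I·t = 0.9440 × 98640 = 93120 C; n(e⁻) = 93120/96500 = 0.9649 mol.
Theoretical n(Mg) = n(e⁻)/2 = 0.4825 mol, i.e. m_theo = 0.4825 × 24.31 = 11.73 g.
Efficiency = m_actual / m_theo = 8.74 / 11.73 = 74.5 %.

74.5 %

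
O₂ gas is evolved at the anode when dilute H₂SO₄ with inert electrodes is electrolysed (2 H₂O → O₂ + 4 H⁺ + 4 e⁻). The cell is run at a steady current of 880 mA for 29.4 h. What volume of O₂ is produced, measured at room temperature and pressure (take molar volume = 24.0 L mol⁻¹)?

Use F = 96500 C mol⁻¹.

Q = I·t = 0.8800 A × 105840 s = 93140 C.
n(e⁻) = Q/F = 93140 / 96500 = 0.9652 mol.
4 electrons are transferred per O₂ molecule, so n(O₂) = 0.9652 / 4 = 0.2413 mol.
V = n × V_m = 0.2413 × 24.0 = 5.79 L.

5.79 L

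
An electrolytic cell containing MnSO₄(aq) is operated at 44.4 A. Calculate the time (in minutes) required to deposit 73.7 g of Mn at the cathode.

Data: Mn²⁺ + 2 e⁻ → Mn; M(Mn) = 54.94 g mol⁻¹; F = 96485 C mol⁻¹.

97.2 min

n(Mn) = m/M = 73.7 / 54.94 = 1.341 mol.
Each Mn atom requires 2 electrons, so n(e⁻) = 2 × 1.341 = 2.683 mol.
Q = n(e⁻)·F = 2.683 × 96485 = 258900 C.
t = Q/I = 258900 / 44.40 A = 5830 s = 97.2 min.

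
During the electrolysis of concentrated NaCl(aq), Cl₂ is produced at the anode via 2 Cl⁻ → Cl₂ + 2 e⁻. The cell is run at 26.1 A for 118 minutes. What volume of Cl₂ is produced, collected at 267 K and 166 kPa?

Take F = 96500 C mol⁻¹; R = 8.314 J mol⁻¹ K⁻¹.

12.8 L

Q = I·t = 26.10 A × 7080.0 s = 184800 C.
n(e⁻) = Q/F = 184800 / 96500 = 1.915 mol.
2 electrons are transferred per Cl₂ molecule, so n(Cl₂) = 1.915 / 2 = 0.9575 mol.
V = nRT/P = (0.9575 × 8.314 × 267) / (166 × 10³ Pa) = 0.0128 m³ = 12.8 L.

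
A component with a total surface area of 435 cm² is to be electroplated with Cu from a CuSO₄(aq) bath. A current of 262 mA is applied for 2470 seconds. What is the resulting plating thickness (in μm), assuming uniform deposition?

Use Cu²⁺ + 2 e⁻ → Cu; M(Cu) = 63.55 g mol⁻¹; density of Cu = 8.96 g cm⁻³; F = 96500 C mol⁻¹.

0.547 μm

Q = I·t = 0.2620 × 2470.0 = 647.1 C; n(e⁻) = 0.006706 mol.
n(Cu) = n(e⁻)/2 = 0.003353 mol, so m = 0.003353 × 63.55 = 0.2131 g.
Volume = m/ρ = 0.2131 / 8.96 = 0.02378 cm³.
Thickness = V/A = 0.02378 / 435 = 5.47 × 10⁻⁵ cm = 0.547 μm.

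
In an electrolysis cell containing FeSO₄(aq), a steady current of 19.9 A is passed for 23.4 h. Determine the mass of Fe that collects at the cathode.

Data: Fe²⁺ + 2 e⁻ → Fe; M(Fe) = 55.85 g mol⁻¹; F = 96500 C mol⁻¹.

Q = I·t = 19.90 A × 84240 s = 1676000 C.
n(e⁻) = Q/F = 1676000 / 96500 = 17.37 mol.
Fe²⁺ + 2 e⁻ → Fe, so n(Fe) = n(e⁻)/2 = 8.686 mol.
m = n·M = 8.686 × 55.85 = 485 g.

485 g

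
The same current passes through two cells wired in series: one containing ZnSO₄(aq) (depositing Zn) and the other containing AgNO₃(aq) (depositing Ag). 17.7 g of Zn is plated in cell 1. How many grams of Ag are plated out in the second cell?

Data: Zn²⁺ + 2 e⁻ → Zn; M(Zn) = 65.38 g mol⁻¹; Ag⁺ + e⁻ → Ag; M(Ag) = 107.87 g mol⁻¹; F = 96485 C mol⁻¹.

n(Zn) = 17.7 / 65.38 = 0.2707 mol.
Since Zn²⁺ + 2 e⁻ → Zn, n(e⁻) passed = 2 × 0.2707 = 0.5414 mol.
Cells in series carry the same charge, so the same 0.5414 mol of electrons passes through cell 2.
Ag⁺ + e⁻ → Ag, so n(Ag) = 0.5414 / 1 = 0.5414 mol.
m(Ag) = 0.5414 × 107.87 = 58.4 g.

58.4 g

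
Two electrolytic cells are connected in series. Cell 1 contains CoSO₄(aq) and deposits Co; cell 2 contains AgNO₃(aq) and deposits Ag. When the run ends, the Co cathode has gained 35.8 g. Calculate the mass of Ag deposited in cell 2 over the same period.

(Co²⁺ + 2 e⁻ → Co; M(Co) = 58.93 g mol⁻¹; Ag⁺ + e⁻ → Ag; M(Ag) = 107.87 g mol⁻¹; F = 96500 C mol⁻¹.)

n(Co) = 35.8 / 58.93 = 0.6075 mol.
Since Co²⁺ + 2 e⁻ → Co, n(e⁻) passed = 2 × 0.6075 = 1.215 mol.
Cells in series carry the same charge, so the same 1.215 mol of electrons passes through cell 2.
Ag⁺ + e⁻ → Ag, so n(Ag) = 1.215 / 1 = 1.215 mol.
m(Ag) = 1.215 × 107.87 = 131 g.

131 g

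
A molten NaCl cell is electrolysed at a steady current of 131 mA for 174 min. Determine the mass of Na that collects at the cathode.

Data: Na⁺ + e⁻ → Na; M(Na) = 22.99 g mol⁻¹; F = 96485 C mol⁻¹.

Q = I·t = 0.1310 A × 10440 s = 1368 C.
n(e⁻) = Q/F = 1368 / 96485 = 0.01417 mol.
Na⁺ + e⁻ → Na, so n(Na) = n(e⁻)/1 = 0.01417 mol.
m = n·M = 0.01417 × 22.99 = 0.326 g.

0.326 g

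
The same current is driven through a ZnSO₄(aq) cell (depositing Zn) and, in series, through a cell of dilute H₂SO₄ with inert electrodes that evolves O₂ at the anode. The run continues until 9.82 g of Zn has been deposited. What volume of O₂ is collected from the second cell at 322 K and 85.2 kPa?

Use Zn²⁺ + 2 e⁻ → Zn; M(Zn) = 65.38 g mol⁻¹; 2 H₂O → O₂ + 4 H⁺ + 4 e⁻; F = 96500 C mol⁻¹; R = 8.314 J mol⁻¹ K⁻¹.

n(Zn) = 9.82 / 65.38 = 0.1502 mol, so n(e⁻) = 2 × 0.1502 = 0.3004 mol.
The cells are in series, so the same 0.3004 mol of electrons passes through the second cell.
2 H₂O → O₂ + 4 H⁺ + 4 e⁻ — 4 mol e⁻ per mol O₂, so n(O₂) = 0.3004/4 = 0.07510 mol.
V = nRT/P = (0.07510 × 8.314 × 322) / (85.2 × 10³) = 0.00236 m³ = 2.36 L.

2.36 L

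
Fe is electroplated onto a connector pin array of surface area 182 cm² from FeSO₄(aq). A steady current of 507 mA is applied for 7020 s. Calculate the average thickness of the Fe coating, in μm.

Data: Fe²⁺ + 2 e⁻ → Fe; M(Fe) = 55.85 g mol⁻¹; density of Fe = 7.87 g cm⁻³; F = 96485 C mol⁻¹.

7.19 μm

Q = I·t = 0.5070 × 7020.0 = 3559 C; n(e⁻) = 0.03689 mol.
n(Fe) = n(e⁻)/2 = 0.01844 mol, so m = 0.01844 × 55.85 = 1.030 g.
Volume = m/ρ = 1.030 / 7.87 = 0.1309 cm³.
Thickness = V/A = 0.1309 / 182 = 7.19 × 10⁻⁴ cm = 7.19 μm.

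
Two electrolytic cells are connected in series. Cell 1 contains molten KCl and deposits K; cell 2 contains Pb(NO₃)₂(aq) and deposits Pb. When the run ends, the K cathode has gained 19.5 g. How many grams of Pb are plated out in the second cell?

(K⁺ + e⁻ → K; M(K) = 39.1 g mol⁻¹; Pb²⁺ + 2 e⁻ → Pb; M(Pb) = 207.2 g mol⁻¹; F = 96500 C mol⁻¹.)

n(K) = 19.5 / 39.1 = 0.4987 mol.
Since K⁺ + e⁻ → K, n(e⁻) passed = 1 × 0.4987 = 0.4987 mol.
Cells in series carry the same charge, so the same 0.4987 mol of electrons passes through cell 2.
Pb²⁺ + 2 e⁻ → Pb, so n(Pb) = 0.4987 / 2 = 0.2494 mol.
m(Pb) = 0.2494 × 207.2 = 51.7 g.

51.7 g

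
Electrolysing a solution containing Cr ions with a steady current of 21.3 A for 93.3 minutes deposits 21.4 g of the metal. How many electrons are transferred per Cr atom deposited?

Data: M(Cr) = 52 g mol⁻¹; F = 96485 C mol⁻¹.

Q = I·t = 21.30 A × 5598.0 s = 119200 C, so n(e⁻) = 119200/96485 = 1.236 mol.
n(Cr) deposited = 21.4 / 52 = 0.4115 mol.
Electrons per atom = n(e⁻)/n(Cr) = 1.236 / 0.4115 = 3.00 ≈ 3, so the ion is Cr³⁺.

3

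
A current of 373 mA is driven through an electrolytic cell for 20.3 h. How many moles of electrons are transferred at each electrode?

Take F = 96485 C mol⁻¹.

0.283 mol

Q = I·t = 0.3730 A × 73080 s = 27260 C.
n(e⁻) = Q/F = 27260 / 96485 = 0.283 mol.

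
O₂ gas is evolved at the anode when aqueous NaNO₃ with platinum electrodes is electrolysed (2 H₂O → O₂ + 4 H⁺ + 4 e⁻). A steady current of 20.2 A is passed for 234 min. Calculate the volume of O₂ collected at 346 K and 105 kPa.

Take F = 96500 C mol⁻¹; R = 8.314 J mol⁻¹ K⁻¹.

Q = I·t = 20.20 A × 14040 s = 283600 C.
n(e⁻) = Q/F = 283600 / 96500 = 2.939 mol.
4 electrons are transferred per O₂ molecule, so n(O₂) = 2.939 / 4 = 0.7347 mol.
V = nRT/P = (0.7347 × 8.314 × 346) / (105 × 10³ Pa) = 0.0201 m³ = 20.1 L.

20.1 L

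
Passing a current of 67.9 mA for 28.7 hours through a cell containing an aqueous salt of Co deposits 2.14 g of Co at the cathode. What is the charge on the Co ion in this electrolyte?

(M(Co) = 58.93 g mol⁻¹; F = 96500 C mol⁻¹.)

Q = I·t = 0.06790 A × 103320 s = 7015 C, so n(e⁻) = 7015/96500 = 0.07270 mol.
n(Co) deposited = 2.14 / 58.93 = 0.03631 mol.
Electrons per atom = n(e⁻)/n(Co) = 0.07270 / 0.03631 = 2.00 ≈ 2, so the ion is Co²⁺.

+2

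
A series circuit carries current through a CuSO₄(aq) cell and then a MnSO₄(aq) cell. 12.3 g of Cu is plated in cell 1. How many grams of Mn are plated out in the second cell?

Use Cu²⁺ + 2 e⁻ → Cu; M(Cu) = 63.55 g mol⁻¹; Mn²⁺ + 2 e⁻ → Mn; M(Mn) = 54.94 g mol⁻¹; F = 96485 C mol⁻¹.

n(Cu) = 12.3 / 63.55 = 0.1935 mol.
Since Cu²⁺ + 2 e⁻ → Cu, n(e⁻) passed = 2 × 0.1935 = 0.3871 mol.
Cells in series carry the same charge, so the same 0.3871 mol of electrons passes through cell 2.
Mn²⁺ + 2 e⁻ → Mn, so n(Mn) = 0.3871 / 2 = 0.1935 mol.
m(Mn) = 0.1935 × 54.94 = 10.6 g.

10.6 g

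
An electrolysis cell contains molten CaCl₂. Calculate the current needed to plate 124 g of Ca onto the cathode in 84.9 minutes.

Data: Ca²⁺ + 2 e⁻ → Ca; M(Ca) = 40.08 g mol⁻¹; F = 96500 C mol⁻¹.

n(Ca) = 124 / 40.08 = 3.094 mol.
n(e⁻) = 2 × 3.094 = 6.188 mol.
Q = n(e⁻)·F = 6.188 × 96500 = 597100 C.
I = Q/t = 597100 / 5094.0 s = 117 A.

117 A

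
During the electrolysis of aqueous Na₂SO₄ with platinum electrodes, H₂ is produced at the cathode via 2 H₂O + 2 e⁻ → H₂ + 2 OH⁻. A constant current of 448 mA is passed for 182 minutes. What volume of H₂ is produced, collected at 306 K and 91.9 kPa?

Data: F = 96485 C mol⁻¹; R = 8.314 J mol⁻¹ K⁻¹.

Q = I·t = 0.4480 A × 10920 s = 4892 C.
n(e⁻) = Q/F = 4892 / 96485 = 0.05070 mol.
2 electrons are transferred per H₂ molecule, so n(H₂) = 0.05070 / 2 = 0.02535 mol.
V = nRT/P = (0.02535 × 8.314 × 306) / (91.9 × 10³ Pa) = 7.02 × 10⁻⁴ m³ = 0.702 L.

0.702 L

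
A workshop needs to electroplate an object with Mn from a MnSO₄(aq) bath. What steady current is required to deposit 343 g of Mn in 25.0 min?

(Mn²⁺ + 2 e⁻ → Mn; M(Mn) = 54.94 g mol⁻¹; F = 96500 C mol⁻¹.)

n(Mn) = 343 / 54.94 = 6.243 mol.
n(e⁻) = 2 × 6.243 = 12.49 mol.
Q = n(e⁻)·F = 12.49 × 96500 = 1205000 C.
I = Q/t = 1205000 / 1500.0 s = 803 A.

803 A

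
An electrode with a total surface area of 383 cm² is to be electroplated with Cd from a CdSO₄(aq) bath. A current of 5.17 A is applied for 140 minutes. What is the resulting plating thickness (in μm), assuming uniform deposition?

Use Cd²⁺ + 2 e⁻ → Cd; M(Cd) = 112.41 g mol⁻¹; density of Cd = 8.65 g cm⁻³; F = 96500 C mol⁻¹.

76.3 μm

Q = I·t = 5.170 × 8400.0 = 43430 C; n(e⁻) = 0.4500 mol.
n(Cd) = n(e⁻)/2 = 0.2250 mol, so m = 0.2250 × 112.41 = 25.29 g.
Volume = m/ρ = 25.29 / 8.65 = 2.924 cm³.
Thickness = V/A = 2.924 / 383 = 0.00763 cm = 76.3 μm.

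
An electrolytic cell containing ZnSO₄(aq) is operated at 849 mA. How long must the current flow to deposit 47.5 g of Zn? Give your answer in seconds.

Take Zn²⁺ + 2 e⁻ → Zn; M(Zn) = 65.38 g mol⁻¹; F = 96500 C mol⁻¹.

n(Zn) = m/M = 47.5 / 65.38 = 0.7265 mol.
Each Zn atom requires 2 electrons, so n(e⁻) = 2 × 0.7265 = 1.453 mol.
Q = n(e⁻)·F = 1.453 × 96500 = 140200 C.
t = Q/I = 140200 / 0.8490 A = 165200 s.

1.65 × 10⁵ s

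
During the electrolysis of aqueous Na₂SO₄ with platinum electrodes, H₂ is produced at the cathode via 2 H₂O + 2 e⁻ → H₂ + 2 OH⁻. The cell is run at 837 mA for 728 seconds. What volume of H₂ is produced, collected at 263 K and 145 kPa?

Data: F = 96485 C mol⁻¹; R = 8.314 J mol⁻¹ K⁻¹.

Q = I·t = 0.8370 A × 728.00 s = 609.3 C.
n(e⁻) = Q/F = 609.3 / 96485 = 0.006315 mol.
2 electrons are transferred per H₂ molecule, so n(H₂) = 0.006315 / 2 = 0.003158 mol.
V = nRT/P = (0.003158 × 8.314 × 263) / (145 × 10³ Pa) = 4.76 × 10⁻⁵ m³ = 0.0476 L.

0.0476 L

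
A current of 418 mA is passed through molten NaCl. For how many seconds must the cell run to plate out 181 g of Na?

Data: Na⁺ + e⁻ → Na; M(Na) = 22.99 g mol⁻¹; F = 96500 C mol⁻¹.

1.82 × 10⁶ s

n(Na) = m/M = 181 / 22.99 = 7.873 mol.
Each Na atom requires 1 electron, so n(e⁻) = 1 × 7.873 = 7.873 mol.
Q = n(e⁻)·F = 7.873 × 96500 = 759700 C.
t = Q/I = 759700 / 0.4180 A = 1818000 s.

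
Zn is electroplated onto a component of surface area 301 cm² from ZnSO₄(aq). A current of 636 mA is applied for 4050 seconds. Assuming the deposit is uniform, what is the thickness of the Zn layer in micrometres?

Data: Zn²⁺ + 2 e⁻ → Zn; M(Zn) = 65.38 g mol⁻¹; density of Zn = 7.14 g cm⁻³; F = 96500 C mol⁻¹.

4.06 μm

Q = I·t = 0.6360 × 4050.0 = 2576 C; n(e⁻) = 0.02669 mol.
n(Zn) = n(e⁻)/2 = 0.01335 mol, so m = 0.01335 × 65.38 = 0.8726 g.
Volume = m/ρ = 0.8726 / 7.14 = 0.1222 cm³.
Thickness = V/A = 0.1222 / 301 = 4.06 × 10⁻⁴ cm = 4.06 μm.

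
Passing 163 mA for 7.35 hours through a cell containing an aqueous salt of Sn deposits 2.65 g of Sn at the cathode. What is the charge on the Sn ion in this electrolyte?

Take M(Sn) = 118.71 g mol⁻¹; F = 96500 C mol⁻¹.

Q = I·t = 0.1630 A × 26460 s = 4313 C, so n(e⁻) = 4313/96500 = 0.04469 mol.
n(Sn) deposited = 2.65 / 118.71 = 0.02232 mol.
Electrons per atom = n(e⁻)/n(Sn) = 0.04469 / 0.02232 = 2.00 ≈ 2, so the ion is Sn²⁺.

+2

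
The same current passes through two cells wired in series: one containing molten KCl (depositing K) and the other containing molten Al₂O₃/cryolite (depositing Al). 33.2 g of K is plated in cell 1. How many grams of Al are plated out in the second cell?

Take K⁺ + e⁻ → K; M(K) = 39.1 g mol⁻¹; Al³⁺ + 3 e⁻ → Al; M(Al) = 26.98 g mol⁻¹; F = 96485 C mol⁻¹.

7.64 g

n(K) = 33.2 / 39.1 = 0.8491 mol.
Since K⁺ + e⁻ → K, n(e⁻) passed = 1 × 0.8491 = 0.8491 mol.
Cells in series carry the same charge, so the same 0.8491 mol of electrons passes through cell 2.
Al³⁺ + 3 e⁻ → Al, so n(Al) = 0.8491 / 3 = 0.2830 mol.
m(Al) = 0.2830 × 26.98 = 7.64 g.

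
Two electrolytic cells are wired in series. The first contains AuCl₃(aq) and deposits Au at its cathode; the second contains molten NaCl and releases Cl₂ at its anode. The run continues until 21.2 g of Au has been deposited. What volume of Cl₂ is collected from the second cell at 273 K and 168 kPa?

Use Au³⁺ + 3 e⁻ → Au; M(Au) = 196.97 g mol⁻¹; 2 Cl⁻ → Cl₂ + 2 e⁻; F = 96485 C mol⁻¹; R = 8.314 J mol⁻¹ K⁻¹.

2.18 L

n(Au) = 21.2 / 196.97 = 0.1076 mol, so n(e⁻) = 3 × 0.1076 = 0.3229 mol.
The cells are in series, so the same 0.3229 mol of electrons passes through the second cell.
2 Cl⁻ → Cl₂ + 2 e⁻ — 2 mol e⁻ per mol Cl₂, so n(Cl₂) = 0.3229/2 = 0.1614 mol.
V = nRT/P = (0.1614 × 8.314 × 273) / (168 × 10³) = 0.00218 m³ = 2.18 L.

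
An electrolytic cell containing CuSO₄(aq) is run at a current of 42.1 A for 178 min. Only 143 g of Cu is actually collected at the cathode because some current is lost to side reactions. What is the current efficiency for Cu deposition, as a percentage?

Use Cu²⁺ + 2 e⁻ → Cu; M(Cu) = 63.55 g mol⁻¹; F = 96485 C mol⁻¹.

Q = I·t = 42.10 × 10680 = 449600 C; n(e⁻) = 449600/96485 = 4.660 mol.
Theoretical n(Cu) = n(e⁻)/2 = 2.330 mol, i.e. m_theo = 2.330 × 63.55 = 148.1 g.
Efficiency = m_actual / m_theo = 143 / 148.1 = 96.6 %.

96.6 %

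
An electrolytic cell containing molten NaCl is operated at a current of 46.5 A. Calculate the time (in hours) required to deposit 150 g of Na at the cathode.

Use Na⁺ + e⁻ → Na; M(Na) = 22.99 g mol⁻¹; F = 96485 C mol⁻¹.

3.76 h

n(Na) = m/M = 150 / 22.99 = 6.525 mol.
Each Na atom requires 1 electron, so n(e⁻) = 1 × 6.525 = 6.525 mol.
Q = n(e⁻)·F = 6.525 × 96485 = 629500 C.
t = Q/I = 629500 / 46.50 A = 13540 s = 3.76 h.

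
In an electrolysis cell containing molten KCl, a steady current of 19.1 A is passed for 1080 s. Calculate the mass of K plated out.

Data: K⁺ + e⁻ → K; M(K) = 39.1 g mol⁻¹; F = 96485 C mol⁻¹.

8.36 g

Q = I·t = 19.10 A × 1080.0 s = 20630 C.
n(e⁻) = Q/F = 20630 / 96485 = 0.2138 mol.
K⁺ + e⁻ → K, so n(K) = n(e⁻)/1 = 0.2138 mol.
m = n·M = 0.2138 × 39.1 = 8.36 g.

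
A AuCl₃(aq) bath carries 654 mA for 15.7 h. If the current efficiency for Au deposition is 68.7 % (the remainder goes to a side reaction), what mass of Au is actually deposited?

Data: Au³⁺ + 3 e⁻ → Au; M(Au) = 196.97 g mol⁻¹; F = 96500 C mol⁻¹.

Q = I·t = 0.6540 × 56520 = 36960 C.
n(e⁻) = 36960/96500 = 0.3830 mol; theoretically n(Au) = 0.3830/3 = 0.1277 mol, m_theo = 25.15 g.
At 68.7 % efficiency, m_actual = 0.687 × 25.15 = 17.3 g.

17.3 g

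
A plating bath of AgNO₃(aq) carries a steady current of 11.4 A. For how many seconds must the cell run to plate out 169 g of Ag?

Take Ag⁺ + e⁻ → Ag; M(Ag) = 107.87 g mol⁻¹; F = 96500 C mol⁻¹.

13300 s

n(Ag) = m/M = 169 / 107.87 = 1.567 mol.
Each Ag atom requires 1 electron, so n(e⁻) = 1 × 1.567 = 1.567 mol.
Q = n(e⁻)·F = 1.567 × 96500 = 151200 C.
t = Q/I = 151200 / 11.40 A = 13260 s.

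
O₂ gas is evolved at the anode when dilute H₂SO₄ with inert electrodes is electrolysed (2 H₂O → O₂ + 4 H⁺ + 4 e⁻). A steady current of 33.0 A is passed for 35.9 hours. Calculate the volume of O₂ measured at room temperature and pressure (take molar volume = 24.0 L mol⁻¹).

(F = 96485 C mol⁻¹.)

Q = I·t = 33.00 A × 129240 s = 4265000 C.
n(e⁻) = Q/F = 4265000 / 96485 = 44.20 mol.
4 electrons are transferred per O₂ molecule, so n(O₂) = 44.20 / 4 = 11.05 mol.
V = n × V_m = 11.05 × 24.0 = 265 L.

265 L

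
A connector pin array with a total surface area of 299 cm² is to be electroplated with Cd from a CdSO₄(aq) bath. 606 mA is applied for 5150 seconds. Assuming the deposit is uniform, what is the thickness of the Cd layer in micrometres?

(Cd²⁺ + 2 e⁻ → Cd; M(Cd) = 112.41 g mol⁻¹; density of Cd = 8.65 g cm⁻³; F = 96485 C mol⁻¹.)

Q = I·t = 0.6060 × 5150.0 = 3121 C; n(e⁻) = 0.03235 mol.
n(Cd) = n(e⁻)/2 = 0.01617 mol, so m = 0.01617 × 112.41 = 1.818 g.
Volume = m/ρ = 1.818 / 8.65 = 0.2102 cm³.
Thickness = V/A = 0.2102 / 299 = 7.03 × 10⁻⁴ cm = 7.03 μm.

7.03 μm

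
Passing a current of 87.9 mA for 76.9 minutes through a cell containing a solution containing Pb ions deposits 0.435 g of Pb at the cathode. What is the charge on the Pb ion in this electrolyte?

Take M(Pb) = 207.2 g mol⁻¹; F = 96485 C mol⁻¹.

Q = I·t = 0.08790 A × 4614.0 s = 405.6 C, so n(e⁻) = 405.6/96485 = 0.004203 mol.
n(Pb) deposited = 0.435 / 207.2 = 0.002099 mol.
Electrons per atom = n(e⁻)/n(Pb) = 0.004203 / 0.002099 = 2.00 ≈ 2, so the ion is Pb²⁺.

+2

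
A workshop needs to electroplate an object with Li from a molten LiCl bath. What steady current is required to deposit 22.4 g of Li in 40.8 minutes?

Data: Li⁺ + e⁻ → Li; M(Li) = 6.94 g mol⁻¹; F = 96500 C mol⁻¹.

n(Li) = 22.4 / 6.94 = 3.228 mol.
n(e⁻) = 1 × 3.228 = 3.228 mol.
Q = n(e⁻)·F = 3.228 × 96500 = 311500 C.
I = Q/t = 311500 / 2448.0 s = 127 A.

127 A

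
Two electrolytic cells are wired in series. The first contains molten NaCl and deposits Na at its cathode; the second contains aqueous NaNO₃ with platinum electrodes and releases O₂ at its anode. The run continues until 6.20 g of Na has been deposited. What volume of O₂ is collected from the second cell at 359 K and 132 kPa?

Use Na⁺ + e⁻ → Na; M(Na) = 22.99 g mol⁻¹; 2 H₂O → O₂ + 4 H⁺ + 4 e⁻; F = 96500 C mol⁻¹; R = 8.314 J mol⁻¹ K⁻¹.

n(Na) = 6.20 / 22.99 = 0.2697 mol, so n(e⁻) = 1 × 0.2697 = 0.2697 mol.
The cells are in series, so the same 0.2697 mol of electrons passes through the second cell.
2 H₂O → O₂ + 4 H⁺ + 4 e⁻ — 4 mol e⁻ per mol O₂, so n(O₂) = 0.2697/4 = 0.06742 mol.
V = nRT/P = (0.06742 × 8.314 × 359) / (132 × 10³) = 0.00152 m³ = 1.52 L.

1.52 L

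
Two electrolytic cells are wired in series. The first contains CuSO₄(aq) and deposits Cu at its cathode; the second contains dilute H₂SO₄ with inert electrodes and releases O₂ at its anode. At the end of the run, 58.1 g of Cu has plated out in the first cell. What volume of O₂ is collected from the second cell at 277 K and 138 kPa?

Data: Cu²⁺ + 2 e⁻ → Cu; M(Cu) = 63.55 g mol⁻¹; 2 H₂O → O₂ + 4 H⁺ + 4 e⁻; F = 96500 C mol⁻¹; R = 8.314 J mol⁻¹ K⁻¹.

n(Cu) = 58.1 / 63.55 = 0.9142 mol, so n(e⁻) = 2 × 0.9142 = 1.828 mol.
The cells are in series, so the same 1.828 mol of electrons passes through the second cell.
2 H₂O → O₂ + 4 H⁺ + 4 e⁻ — 4 mol e⁻ per mol O₂, so n(O₂) = 1.828/4 = 0.4571 mol.
V = nRT/P = (0.4571 × 8.314 × 277) / (138 × 10³) = 0.00763 m³ = 7.63 L.

7.63 L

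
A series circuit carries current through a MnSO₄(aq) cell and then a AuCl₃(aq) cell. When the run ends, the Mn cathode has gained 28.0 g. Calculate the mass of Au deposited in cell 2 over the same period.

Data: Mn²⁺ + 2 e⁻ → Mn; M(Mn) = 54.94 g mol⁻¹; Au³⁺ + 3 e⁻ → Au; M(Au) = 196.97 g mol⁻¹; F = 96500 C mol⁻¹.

66.9 g

n(Mn) = 28.0 / 54.94 = 0.5096 mol.
Since Mn²⁺ + 2 e⁻ → Mn, n(e⁻) passed = 2 × 0.5096 = 1.019 mol.
Cells in series carry the same charge, so the same 1.019 mol of electrons passes through cell 2.
Au³⁺ + 3 e⁻ → Au, so n(Au) = 1.019 / 3 = 0.3398 mol.
m(Au) = 0.3398 × 196.97 = 66.9 g.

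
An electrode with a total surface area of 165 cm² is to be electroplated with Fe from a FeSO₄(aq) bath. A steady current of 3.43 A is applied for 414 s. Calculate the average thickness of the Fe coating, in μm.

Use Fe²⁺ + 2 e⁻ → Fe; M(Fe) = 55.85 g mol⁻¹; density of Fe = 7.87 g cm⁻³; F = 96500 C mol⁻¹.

3.16 μm

Q = I·t = 3.430 × 414.00 = 1420 C; n(e⁻) = 0.01472 mol.
n(Fe) = n(e⁻)/2 = 0.007358 mol, so m = 0.007358 × 55.85 = 0.4109 g.
Volume = m/ρ = 0.4109 / 7.87 = 0.05221 cm³.
Thickness = V/A = 0.05221 / 165 = 3.16 × 10⁻⁴ cm = 3.16 μm.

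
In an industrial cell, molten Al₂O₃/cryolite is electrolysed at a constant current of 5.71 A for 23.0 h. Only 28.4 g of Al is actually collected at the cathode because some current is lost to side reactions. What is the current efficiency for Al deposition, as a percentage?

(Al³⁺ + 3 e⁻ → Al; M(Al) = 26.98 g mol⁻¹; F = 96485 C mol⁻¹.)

Q = I·t = 5.710 × 82800 = 472800 C; n(e⁻) = 472800/96485 = 4.900 mol.
Theoretical n(Al) = n(e⁻)/3 = 1.633 mol, i.e. m_theo = 1.633 × 26.98 = 44.07 g.
Efficiency = m_actual / m_theo = 28.4 / 44.07 = 64.4 %.

64.4 %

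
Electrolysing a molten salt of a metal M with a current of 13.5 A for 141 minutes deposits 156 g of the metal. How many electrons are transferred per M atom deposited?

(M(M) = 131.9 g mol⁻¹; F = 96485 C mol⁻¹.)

Q = I·t = 13.50 A × 8460.0 s = 114200 C, so n(e⁻) = 114200/96485 = 1.184 mol.
n(M) deposited = 156 / 131.9 = 1.183 mol.
Electrons per atom = n(e⁻)/n(M) = 1.184 / 1.183 = 1.00 ≈ 1, so the ion is M⁺.

1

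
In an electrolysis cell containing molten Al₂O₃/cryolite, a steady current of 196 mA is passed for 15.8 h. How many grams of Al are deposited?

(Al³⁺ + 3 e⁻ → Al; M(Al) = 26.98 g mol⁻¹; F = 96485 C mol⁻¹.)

1.04 g

Q = I·t = 0.1960 A × 56880 s = 11150 C.
n(e⁻) = Q/F = 11150 / 96485 = 0.1155 mol.
Al³⁺ + 3 e⁻ → Al, so n(Al) = n(e⁻)/3 = 0.03852 mol.
m = n·M = 0.03852 × 26.98 = 1.04 g.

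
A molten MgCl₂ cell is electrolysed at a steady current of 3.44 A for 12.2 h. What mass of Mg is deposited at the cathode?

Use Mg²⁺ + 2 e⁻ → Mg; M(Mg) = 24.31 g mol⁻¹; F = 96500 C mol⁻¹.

19.0 g

Q = I·t = 3.440 A × 43920 s = 151100 C.
n(e⁻) = Q/F = 151100 / 96500 = 1.566 mol.
Mg²⁺ + 2 e⁻ → Mg, so n(Mg) = n(e⁻)/2 = 0.7828 mol.
m = n·M = 0.7828 × 24.31 = 19.0 g.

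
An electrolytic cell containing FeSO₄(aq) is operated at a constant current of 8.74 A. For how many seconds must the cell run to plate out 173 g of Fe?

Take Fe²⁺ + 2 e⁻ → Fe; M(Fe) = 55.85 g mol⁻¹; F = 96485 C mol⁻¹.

68400 s

n(Fe) = m/M = 173 / 55.85 = 3.098 mol.
Each Fe atom requires 2 electrons, so n(e⁻) = 2 × 3.098 = 6.195 mol.
Q = n(e⁻)·F = 6.195 × 96485 = 597700 C.
t = Q/I = 597700 / 8.740 A = 68390 s.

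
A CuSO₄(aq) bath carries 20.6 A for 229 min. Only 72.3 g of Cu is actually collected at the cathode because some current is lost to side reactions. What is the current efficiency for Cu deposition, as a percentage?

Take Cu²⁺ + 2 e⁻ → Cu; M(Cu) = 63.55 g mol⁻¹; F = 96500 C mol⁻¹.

Q = I·t = 20.60 × 13740 = 283000 C; n(e⁻) = 283000/96500 = 2.933 mol.
Theoretical n(Cu) = n(e⁻)/2 = 1.467 mol, i.e. m_theo = 1.467 × 63.55 = 93.20 g.
Efficiency = m_actual / m_theo = 72.3 / 93.20 = 77.6 %.

77.6 %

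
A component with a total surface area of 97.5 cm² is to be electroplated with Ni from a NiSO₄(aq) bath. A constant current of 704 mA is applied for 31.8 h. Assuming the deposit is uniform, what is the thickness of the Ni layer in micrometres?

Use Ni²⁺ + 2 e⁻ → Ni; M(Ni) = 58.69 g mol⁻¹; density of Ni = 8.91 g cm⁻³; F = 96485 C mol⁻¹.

Q = I·t = 0.7040 × 114480 = 80590 C; n(e⁻) = 0.8353 mol.
n(Ni) = n(e⁻)/2 = 0.4176 mol, so m = 0.4176 × 58.69 = 24.51 g.
Volume = m/ρ = 24.51 / 8.91 = 2.751 cm³.
Thickness = V/A = 2.751 / 97.5 = 0.0282 cm = 282 μm.

282 μm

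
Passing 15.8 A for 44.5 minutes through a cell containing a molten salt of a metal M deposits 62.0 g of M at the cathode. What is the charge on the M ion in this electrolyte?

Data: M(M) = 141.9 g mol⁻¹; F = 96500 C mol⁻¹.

Q = I·t = 15.80 A × 2670.0 s = 42190 C, so n(e⁻) = 42190/96500 = 0.4372 mol.
n(M) deposited = 62.0 / 141.9 = 0.4369 mol.
Electrons per atom = n(e⁻)/n(M) = 0.4372 / 0.4369 = 1.00 ≈ 1, so the ion is M⁺.

+1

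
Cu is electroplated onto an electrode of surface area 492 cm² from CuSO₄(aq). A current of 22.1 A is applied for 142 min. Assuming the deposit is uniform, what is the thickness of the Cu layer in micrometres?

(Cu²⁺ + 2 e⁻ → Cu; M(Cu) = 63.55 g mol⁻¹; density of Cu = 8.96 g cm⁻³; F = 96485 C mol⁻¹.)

141 μm

Q = I·t = 22.10 × 8520.0 = 188300 C; n(e⁻) = 1.952 mol.
n(Cu) = n(e⁻)/2 = 0.9758 mol, so m = 0.9758 × 63.55 = 62.01 g.
Volume = m/ρ = 62.01 / 8.96 = 6.921 cm³.
Thickness = V/A = 6.921 / 492 = 0.0141 cm = 141 μm.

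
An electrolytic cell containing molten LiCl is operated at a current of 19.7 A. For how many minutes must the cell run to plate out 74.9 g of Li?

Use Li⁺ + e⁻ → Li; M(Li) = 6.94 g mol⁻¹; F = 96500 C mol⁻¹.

n(Li) = m/M = 74.9 / 6.94 = 10.79 mol.
Each Li atom requires 1 electron, so n(e⁻) = 1 × 10.79 = 10.79 mol.
Q = n(e⁻)·F = 10.79 × 96500 = 1041000 C.
t = Q/I = 1041000 / 19.70 A = 52870 s = 881 min.

881 min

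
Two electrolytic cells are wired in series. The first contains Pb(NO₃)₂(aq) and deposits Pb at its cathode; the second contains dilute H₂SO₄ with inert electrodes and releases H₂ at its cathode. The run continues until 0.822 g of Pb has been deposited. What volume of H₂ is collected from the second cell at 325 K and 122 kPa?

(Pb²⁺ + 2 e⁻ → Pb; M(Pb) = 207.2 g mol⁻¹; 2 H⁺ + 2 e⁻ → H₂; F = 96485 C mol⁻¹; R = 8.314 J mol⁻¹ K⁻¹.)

0.0879 L

n(Pb) = 0.822 / 207.2 = 0.003967 mol, so n(e⁻) = 2 × 0.003967 = 0.007934 mol.
The cells are in series, so the same 0.007934 mol of electrons passes through the second cell.
2 H⁺ + 2 e⁻ → H₂ — 2 mol e⁻ per mol H₂, so n(H₂) = 0.007934/2 = 0.003967 mol.
V = nRT/P = (0.003967 × 8.314 × 325) / (122 × 10³) = 8.79 × 10⁻⁵ m³ = 0.0879 L.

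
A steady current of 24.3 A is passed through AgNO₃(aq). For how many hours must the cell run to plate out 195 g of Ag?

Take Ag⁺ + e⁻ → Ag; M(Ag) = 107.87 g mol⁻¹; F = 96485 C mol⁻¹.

1.99 h

n(Ag) = m/M = 195 / 107.87 = 1.808 mol.
Each Ag atom requires 1 electron, so n(e⁻) = 1 × 1.808 = 1.808 mol.
Q = n(e⁻)·F = 1.808 × 96485 = 174400 C.
t = Q/I = 174400 / 24.30 A = 7178 s = 1.99 h.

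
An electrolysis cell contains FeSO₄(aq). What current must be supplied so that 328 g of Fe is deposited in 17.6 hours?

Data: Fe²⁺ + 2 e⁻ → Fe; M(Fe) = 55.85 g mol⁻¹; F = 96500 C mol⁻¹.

n(Fe) = 328 / 55.85 = 5.873 mol.
n(e⁻) = 2 × 5.873 = 11.75 mol.
Q = n(e⁻)·F = 11.75 × 96500 = 1133000 C.
I = Q/t = 1133000 / 63360 s = 17.9 A.

17.9 A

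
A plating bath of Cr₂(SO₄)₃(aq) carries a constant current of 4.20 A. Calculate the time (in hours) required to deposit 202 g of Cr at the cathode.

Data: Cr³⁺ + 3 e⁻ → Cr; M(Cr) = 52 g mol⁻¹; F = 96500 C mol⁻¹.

74.4 h

n(Cr) = m/M = 202 / 52 = 3.885 mol.
Each Cr atom requires 3 electrons, so n(e⁻) = 3 × 3.885 = 11.65 mol.
Q = n(e⁻)·F = 11.65 × 96500 = 1125000 C.
t = Q/I = 1125000 / 4.200 A = 267800 s = 74.4 h.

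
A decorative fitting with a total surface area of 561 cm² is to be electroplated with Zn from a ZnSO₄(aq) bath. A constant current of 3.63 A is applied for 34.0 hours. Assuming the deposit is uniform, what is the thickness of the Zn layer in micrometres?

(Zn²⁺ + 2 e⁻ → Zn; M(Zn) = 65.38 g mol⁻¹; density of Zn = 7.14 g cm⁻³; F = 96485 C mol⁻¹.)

376 μm

Q = I·t = 3.630 × 122400 = 444300 C; n(e⁻) = 4.605 mol.
n(Zn) = n(e⁻)/2 = 2.302 mol, so m = 2.302 × 65.38 = 150.5 g.
Volume = m/ρ = 150.5 / 7.14 = 21.08 cm³.
Thickness = V/A = 21.08 / 561 = 0.0376 cm = 376 μm.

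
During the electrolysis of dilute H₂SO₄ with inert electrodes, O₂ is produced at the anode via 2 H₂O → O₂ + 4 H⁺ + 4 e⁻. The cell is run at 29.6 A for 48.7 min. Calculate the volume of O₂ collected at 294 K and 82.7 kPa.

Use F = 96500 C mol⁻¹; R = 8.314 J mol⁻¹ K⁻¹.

6.62 L

Q = I·t = 29.60 A × 2922.0 s = 86490 C.
n(e⁻) = Q/F = 86490 / 96500 = 0.8963 mol.
4 electrons are transferred per O₂ molecule, so n(O₂) = 0.8963 / 4 = 0.2241 mol.
V = nRT/P = (0.2241 × 8.314 × 294) / (82.7 × 10³ Pa) = 0.00662 m³ = 6.62 L.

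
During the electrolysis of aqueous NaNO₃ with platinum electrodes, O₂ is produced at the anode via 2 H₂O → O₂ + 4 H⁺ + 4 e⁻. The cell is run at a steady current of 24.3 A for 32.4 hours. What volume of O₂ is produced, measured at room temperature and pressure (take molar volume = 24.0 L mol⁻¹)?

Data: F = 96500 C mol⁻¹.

176 L

Q = I·t = 24.30 A × 116640 s = 2834000 C.
n(e⁻) = Q/F = 2834000 / 96500 = 29.37 mol.
4 electrons are transferred per O₂ molecule, so n(O₂) = 29.37 / 4 = 7.343 mol.
V = n × V_m = 7.343 × 24.0 = 176 L.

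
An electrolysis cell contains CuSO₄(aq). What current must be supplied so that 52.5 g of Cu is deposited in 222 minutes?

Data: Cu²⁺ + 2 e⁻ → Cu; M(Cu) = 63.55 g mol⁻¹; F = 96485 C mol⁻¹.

n(Cu) = 52.5 / 63.55 = 0.8261 mol.
n(e⁻) = 2 × 0.8261 = 1.652 mol.
Q = n(e⁻)·F = 1.652 × 96485 = 159400 C.
I = Q/t = 159400 / 13320 s = 12.0 A.

12.0 A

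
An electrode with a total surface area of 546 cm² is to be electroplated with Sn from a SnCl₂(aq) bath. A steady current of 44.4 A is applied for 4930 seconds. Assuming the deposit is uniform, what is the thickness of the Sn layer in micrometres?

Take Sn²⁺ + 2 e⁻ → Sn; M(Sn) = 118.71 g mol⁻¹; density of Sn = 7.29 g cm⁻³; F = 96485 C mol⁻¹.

338 μm

Q = I·t = 44.40 × 4930.0 = 218900 C; n(e⁻) = 2.269 mol.
n(Sn) = n(e⁻)/2 = 1.134 mol, so m = 1.134 × 118.71 = 134.7 g.
Volume = m/ρ = 134.7 / 7.29 = 18.47 cm³.
Thickness = V/A = 18.47 / 546 = 0.0338 cm = 338 μm.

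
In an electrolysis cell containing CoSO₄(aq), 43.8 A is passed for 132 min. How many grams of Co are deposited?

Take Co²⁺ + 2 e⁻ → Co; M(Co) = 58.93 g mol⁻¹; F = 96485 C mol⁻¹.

106 g

Q = I·t = 43.80 A × 7920.0 s = 346900 C.
n(e⁻) = Q/F = 346900 / 96485 = 3.595 mol.
Co²⁺ + 2 e⁻ → Co, so n(Co) = n(e⁻)/2 = 1.798 mol.
m = n·M = 1.798 × 58.93 = 106 g.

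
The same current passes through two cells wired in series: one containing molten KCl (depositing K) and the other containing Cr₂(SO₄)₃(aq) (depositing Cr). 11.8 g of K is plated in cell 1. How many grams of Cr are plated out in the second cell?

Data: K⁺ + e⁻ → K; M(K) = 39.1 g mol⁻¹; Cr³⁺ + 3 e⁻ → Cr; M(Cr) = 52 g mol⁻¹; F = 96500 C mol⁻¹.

5.23 g

n(K) = 11.8 / 39.1 = 0.3018 mol.
Since K⁺ + e⁻ → K, n(e⁻) passed = 1 × 0.3018 = 0.3018 mol.
Cells in series carry the same charge, so the same 0.3018 mol of electrons passes through cell 2.
Cr³⁺ + 3 e⁻ → Cr, so n(Cr) = 0.3018 / 3 = 0.1006 mol.
m(Cr) = 0.1006 × 52 = 5.23 g.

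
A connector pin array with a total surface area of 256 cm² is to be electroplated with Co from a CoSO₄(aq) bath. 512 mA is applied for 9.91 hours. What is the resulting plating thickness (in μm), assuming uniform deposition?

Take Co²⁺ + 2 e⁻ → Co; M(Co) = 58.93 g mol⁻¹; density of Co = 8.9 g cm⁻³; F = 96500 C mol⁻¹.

24.5 μm

Q = I·t = 0.5120 × 35676 = 18270 C; n(e⁻) = 0.1893 mol.
n(Co) = n(e⁻)/2 = 0.09464 mol, so m = 0.09464 × 58.93 = 5.577 g.
Volume = m/ρ = 5.577 / 8.9 = 0.6267 cm³.
Thickness = V/A = 0.6267 / 256 = 0.00245 cm = 24.5 μm.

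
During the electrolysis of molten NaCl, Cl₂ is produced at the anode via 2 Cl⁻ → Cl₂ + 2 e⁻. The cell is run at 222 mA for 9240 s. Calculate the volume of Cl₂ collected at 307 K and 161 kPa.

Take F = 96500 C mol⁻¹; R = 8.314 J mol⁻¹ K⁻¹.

Q = I·t = 0.2220 A × 9240.0 s = 2051 C.
n(e⁻) = Q/F = 2051 / 96500 = 0.02126 mol.
2 electrons are transferred per Cl₂ molecule, so n(Cl₂) = 0.02126 / 2 = 0.01063 mol.
V = nRT/P = (0.01063 × 8.314 × 307) / (161 × 10³ Pa) = 1.68 × 10⁻⁴ m³ = 0.168 L.

0.168 L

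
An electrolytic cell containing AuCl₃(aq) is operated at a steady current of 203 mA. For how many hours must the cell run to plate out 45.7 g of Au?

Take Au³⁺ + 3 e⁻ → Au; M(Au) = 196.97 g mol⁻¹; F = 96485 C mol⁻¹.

91.9 h

n(Au) = m/M = 45.7 / 196.97 = 0.2320 mol.
Each Au atom requires 3 electrons, so n(e⁻) = 3 × 0.2320 = 0.6960 mol.
Q = n(e⁻)·F = 0.6960 × 96485 = 67160 C.
t = Q/I = 67160 / 0.2030 A = 330800 s = 91.9 h.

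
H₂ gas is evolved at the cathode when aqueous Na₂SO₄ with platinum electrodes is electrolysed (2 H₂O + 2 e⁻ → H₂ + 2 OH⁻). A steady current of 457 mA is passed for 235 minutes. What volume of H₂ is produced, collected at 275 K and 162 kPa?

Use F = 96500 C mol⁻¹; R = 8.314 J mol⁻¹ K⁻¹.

0.471 L

Q = I·t = 0.4570 A × 14100 s = 6444 C.
n(e⁻) = Q/F = 6444 / 96500 = 0.06677 mol.
2 electrons are transferred per H₂ molecule, so n(H₂) = 0.06677 / 2 = 0.03339 mol.
V = nRT/P = (0.03339 × 8.314 × 275) / (162 × 10³ Pa) = 4.71 × 10⁻⁴ m³ = 0.471 L.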